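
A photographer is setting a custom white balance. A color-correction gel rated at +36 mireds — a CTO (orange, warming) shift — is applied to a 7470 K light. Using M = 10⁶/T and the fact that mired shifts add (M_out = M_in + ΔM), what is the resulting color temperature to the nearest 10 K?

M_in = 10⁶/7470 = 133.87 mireds.
M_out = 133.87 + (+36) = 169.87 mireds.
T_out = 10⁶/169.87 = 5886.9 K → 5890 K.

5890 K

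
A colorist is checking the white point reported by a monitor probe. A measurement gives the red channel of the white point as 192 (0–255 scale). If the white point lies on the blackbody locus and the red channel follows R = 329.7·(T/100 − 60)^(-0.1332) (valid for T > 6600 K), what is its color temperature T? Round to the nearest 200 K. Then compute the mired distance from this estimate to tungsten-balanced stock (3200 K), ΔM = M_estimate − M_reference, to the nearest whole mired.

-228 mireds

(t − 60)^(-0.1332) = 192/329.7 = 0.58235.
t − 60 = 0.58235^(1/-0.1332) = 0.58235^(-7.508) = 57.929, so t = 117.929.
T = 100·t = 11793 K → 11800 K to the nearest 200 K.
M_estimate = 10⁶/11800 = 84.75; M_reference = 10⁶/3200 = 312.50.
ΔM = 84.75 − 312.50 = -227.75 → -228 mireds.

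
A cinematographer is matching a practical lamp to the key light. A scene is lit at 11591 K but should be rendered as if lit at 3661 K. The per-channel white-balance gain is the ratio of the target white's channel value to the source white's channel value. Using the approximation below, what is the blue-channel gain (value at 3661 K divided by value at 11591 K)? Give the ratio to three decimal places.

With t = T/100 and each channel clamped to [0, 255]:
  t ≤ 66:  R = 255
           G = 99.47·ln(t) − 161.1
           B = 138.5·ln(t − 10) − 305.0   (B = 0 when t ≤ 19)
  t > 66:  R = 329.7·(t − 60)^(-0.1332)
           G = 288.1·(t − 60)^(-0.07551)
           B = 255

At 11591 K (t = 115.91):
  B = 255 by definition for t > 66.
At 3661 K (t = 36.61):
  B = 138.5·ln(36.61 − 10) − 305.0 = 138.5·ln 26.61 − 305.0 = 138.5·3.2813 − 305.0 = 149.458.
Gain = 149.458 / 255.000 = 0.5861 → 0.586.

0.586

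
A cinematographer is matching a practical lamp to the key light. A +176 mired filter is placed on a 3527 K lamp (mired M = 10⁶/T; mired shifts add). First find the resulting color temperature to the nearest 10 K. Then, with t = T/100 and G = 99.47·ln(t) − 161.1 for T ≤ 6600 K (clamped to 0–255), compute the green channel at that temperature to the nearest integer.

145

M_in = 10⁶/3527 = 283.53; M_out = 283.53 + (+176) = 459.53.
T_out = 10⁶/459.53 = 2176.2 K → 2180 K; t = 21.8.
G = 99.47·ln 21.8 − 161.1 = 99.47·3.0819 − 161.1 = 145.458.
Rounded: 145.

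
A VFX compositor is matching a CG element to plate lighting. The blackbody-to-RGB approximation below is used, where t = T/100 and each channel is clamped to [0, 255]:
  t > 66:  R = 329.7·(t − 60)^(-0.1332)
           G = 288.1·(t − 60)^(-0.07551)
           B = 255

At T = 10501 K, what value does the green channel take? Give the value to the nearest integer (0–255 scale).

t = 10501/100 = 105.01; the t > 66 branch applies.
G = 288.1·(105.01 − 60)^(-0.07551) = 288.1·45.01^(-0.07551) = 288.1·0.75017 = 216.123.
Rounded: 216.

216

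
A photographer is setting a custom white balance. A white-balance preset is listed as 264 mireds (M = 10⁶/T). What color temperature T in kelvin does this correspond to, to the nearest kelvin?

3788 K

T = 10⁶ / 264 = 3787.88 K → 3788 K.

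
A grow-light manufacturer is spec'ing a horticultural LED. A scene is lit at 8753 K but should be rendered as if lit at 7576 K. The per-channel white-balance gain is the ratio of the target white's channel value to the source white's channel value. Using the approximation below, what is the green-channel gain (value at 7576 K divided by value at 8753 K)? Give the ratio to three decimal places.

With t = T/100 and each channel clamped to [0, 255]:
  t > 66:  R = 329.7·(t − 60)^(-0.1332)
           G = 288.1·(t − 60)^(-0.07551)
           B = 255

At 8753 K (t = 87.53):
  G = 288.1·(87.53 − 60)^(-0.07551) = 288.1·27.53^(-0.07551) = 288.1·0.77854 = 224.297.
At 7576 K (t = 75.76):
  G = 288.1·(75.76 − 60)^(-0.07551) = 288.1·15.76^(-0.07551) = 288.1·0.81203 = 233.946.
Gain = 233.946 / 224.297 = 1.0430 → 1.043.

1.043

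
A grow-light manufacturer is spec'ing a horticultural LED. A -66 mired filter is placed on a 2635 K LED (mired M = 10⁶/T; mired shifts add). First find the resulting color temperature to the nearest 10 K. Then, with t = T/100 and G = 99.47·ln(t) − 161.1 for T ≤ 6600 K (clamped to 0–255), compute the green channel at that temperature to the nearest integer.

183

M_in = 10⁶/2635 = 379.51; M_out = 379.51 + (-66) = 313.51.
T_out = 10⁶/313.51 = 3189.7 K → 3190 K; t = 31.9.
G = 99.47·ln 31.9 − 161.1 = 99.47·3.4626 − 161.1 = 183.325.
Rounded: 183.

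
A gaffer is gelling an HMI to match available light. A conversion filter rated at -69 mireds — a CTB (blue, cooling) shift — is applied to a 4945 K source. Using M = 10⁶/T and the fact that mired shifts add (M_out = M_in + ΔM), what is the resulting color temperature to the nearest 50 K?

7500 K

M_in = 10⁶/4945 = 202.22 mireds.
M_out = 202.22 + (-69) = 133.22 mireds.
T_out = 10⁶/133.22 = 7506.1 K → 7500 K.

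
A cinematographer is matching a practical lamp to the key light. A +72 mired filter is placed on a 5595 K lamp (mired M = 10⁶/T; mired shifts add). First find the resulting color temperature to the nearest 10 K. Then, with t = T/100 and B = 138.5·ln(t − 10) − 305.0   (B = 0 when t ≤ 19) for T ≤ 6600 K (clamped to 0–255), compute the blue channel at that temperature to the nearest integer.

M_in = 10⁶/5595 = 178.73; M_out = 178.73 + (+72) = 250.73.
T_out = 10⁶/250.73 = 3988.3 K → 3990 K; t = 39.9.
B = 138.5·ln(39.9 − 10) − 305.0 = 138.5·ln 29.9 − 305.0 = 138.5·3.3979 − 305.0 = 165.603.
Rounded: 166.

166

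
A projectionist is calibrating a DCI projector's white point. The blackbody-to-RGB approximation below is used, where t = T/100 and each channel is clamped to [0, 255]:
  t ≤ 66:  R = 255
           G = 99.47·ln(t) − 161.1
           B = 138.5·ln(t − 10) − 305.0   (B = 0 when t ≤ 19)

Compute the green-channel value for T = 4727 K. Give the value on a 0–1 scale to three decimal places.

0.872

t = 4727/100 = 47.27; the t ≤ 66 branch applies.
G = 99.47·ln 47.27 − 161.1 = 99.47·3.8559 − 161.1 = 222.444.
On a 0–1 scale: 222.444/255 = 0.8723 → 0.872.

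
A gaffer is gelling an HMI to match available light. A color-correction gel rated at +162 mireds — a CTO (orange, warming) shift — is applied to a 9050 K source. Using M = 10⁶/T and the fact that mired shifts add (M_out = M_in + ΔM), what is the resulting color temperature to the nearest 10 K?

3670 K

M_in = 10⁶/9050 = 110.50 mireds.
M_out = 110.50 + (+162) = 272.50 mireds.
T_out = 10⁶/272.50 = 3669.8 K → 3670 K.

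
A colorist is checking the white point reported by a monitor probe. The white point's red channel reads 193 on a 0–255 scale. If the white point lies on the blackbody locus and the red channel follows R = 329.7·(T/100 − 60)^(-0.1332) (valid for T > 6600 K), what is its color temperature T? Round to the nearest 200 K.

(t − 60)^(-0.1332) = 193/329.7 = 0.58538.
t − 60 = 0.58538^(1/-0.1332) = 0.58538^(-7.508) = 55.713, so t = 115.713.
T = 100·t = 11571 K → 11600 K to the nearest 200 K.

11600 K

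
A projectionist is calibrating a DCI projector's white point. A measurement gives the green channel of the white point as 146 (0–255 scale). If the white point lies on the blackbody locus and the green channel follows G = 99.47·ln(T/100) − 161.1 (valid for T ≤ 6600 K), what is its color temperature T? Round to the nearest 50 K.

ln t = (146 + 161.1) / 99.47 = 3.0874.
t = e^3.0874 = 21.919.
T = 100·t = 2192 K → 2200 K to the nearest 50 K.

2200 K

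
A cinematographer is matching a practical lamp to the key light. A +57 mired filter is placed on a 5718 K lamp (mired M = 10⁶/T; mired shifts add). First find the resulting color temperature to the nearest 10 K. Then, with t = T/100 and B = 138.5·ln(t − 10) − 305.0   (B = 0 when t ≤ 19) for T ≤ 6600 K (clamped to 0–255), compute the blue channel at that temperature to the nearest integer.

180

M_in = 10⁶/5718 = 174.89; M_out = 174.89 + (+57) = 231.89.
T_out = 10⁶/231.89 = 4312.5 K → 4310 K; t = 43.1.
B = 138.5·ln(43.1 − 10) − 305.0 = 138.5·ln 33.1 − 305.0 = 138.5·3.4995 − 305.0 = 179.685.
Rounded: 180.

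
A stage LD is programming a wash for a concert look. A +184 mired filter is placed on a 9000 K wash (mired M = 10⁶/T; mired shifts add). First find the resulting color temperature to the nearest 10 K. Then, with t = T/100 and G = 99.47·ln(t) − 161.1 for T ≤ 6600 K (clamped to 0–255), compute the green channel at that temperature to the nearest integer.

M_in = 10⁶/9000 = 111.11; M_out = 111.11 + (+184) = 295.11.
T_out = 10⁶/295.11 = 3388.6 K → 3390 K; t = 33.9.
G = 99.47·ln 33.9 − 161.1 = 99.47·3.5234 − 161.1 = 189.374.
Rounded: 189.

189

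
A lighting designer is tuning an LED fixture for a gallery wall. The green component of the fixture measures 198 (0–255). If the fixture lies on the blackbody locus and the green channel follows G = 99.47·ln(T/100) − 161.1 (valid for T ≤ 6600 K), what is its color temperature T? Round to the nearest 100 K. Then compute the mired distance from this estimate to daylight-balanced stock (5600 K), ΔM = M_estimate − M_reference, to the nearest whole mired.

ln t = (198 + 161.1) / 99.47 = 3.6101.
t = e^3.6101 = 36.971.
T = 100·t = 3697 K → 3700 K to the nearest 100 K.
M_estimate = 10⁶/3700 = 270.27; M_reference = 10⁶/5600 = 178.57.
ΔM = 270.27 − 178.57 = 91.70 → +92 mireds.

+92 mireds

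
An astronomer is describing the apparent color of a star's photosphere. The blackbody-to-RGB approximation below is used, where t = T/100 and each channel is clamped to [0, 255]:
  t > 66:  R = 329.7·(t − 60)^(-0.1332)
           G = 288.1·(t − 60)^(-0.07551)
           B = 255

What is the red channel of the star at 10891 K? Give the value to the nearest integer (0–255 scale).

196

t = 10891/100 = 108.91; the t > 66 branch applies.
R = 329.7·(108.91 − 60)^(-0.1332) = 329.7·48.91^(-0.1332) = 329.7·0.59562 = 196.377.
Rounded: 196.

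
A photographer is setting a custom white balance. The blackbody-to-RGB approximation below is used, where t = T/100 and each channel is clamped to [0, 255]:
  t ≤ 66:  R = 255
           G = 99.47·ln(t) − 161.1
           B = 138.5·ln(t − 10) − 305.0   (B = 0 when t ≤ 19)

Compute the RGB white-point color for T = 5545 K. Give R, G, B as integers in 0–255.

t = 5545/100 = 55.45; the t ≤ 66 branch applies.
R = 255 by definition for t ≤ 66.
G = 99.47·ln 55.45 − 161.1 = 99.47·4.0155 − 161.1 = 238.320.
B = 138.5·ln(55.45 − 10) − 305.0 = 138.5·ln 45.45 − 305.0 = 138.5·3.8166 − 305.0 = 223.601.
Rounded: (255, 238, 224).

R=255, G=238, B=224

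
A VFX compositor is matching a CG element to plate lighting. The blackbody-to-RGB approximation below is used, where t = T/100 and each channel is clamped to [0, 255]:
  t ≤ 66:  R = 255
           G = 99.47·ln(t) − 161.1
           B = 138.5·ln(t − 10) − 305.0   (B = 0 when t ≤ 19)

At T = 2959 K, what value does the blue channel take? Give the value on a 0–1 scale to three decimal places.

t = 2959/100 = 29.59; the t ≤ 66 branch applies.
B = 138.5·ln(29.59 − 10) − 305.0 = 138.5·ln 19.59 − 305.0 = 138.5·2.9750 − 305.0 = 107.040.
On a 0–1 scale: 107.040/255 = 0.4198 → 0.420.

0.420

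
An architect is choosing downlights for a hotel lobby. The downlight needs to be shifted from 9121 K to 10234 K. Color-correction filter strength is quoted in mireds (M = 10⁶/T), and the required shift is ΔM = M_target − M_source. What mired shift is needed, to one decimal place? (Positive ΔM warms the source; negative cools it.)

M_source = 10⁶/9121 = 109.637; M_target = 10⁶/10234 = 97.714.
ΔM = 97.714 − 109.637 = -11.924 → -11.9 mireds, a cooling shift.

-11.9 mireds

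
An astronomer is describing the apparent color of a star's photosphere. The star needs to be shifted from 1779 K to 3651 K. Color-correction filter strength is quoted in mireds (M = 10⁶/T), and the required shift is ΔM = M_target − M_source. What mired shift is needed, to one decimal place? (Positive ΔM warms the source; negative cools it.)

M_source = 10⁶/1779 = 562.114; M_target = 10⁶/3651 = 273.898.
ΔM = 273.898 − 562.114 = -288.216 → -288.2 mireds, a cooling shift.

-288.2 mireds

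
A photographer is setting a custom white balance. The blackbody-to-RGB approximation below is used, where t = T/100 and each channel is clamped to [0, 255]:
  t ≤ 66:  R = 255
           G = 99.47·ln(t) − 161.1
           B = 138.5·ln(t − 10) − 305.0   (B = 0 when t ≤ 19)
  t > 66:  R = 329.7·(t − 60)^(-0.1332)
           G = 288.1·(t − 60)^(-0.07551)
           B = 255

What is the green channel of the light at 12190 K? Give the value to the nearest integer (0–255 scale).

t = 12190/100 = 121.9; the t > 66 branch applies.
G = 288.1·(121.9 − 60)^(-0.07551) = 288.1·61.9^(-0.07551) = 288.1·0.73233 = 210.986.
Rounded: 211.

211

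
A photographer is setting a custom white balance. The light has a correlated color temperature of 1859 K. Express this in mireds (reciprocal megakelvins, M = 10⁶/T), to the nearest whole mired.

M = 10⁶ / 1859 = 537.924 → 538 mireds.

538 mireds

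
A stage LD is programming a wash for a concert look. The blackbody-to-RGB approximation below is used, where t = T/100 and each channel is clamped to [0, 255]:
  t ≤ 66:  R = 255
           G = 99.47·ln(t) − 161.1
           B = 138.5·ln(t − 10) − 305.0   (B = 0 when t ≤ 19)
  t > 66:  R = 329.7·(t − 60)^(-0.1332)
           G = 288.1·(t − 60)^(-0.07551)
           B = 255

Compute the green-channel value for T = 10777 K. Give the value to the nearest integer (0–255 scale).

t = 10777/100 = 107.77; the t > 66 branch applies.
G = 288.1·(107.77 − 60)^(-0.07551) = 288.1·47.77^(-0.07551) = 288.1·0.74680 = 215.154.
Rounded: 215.

215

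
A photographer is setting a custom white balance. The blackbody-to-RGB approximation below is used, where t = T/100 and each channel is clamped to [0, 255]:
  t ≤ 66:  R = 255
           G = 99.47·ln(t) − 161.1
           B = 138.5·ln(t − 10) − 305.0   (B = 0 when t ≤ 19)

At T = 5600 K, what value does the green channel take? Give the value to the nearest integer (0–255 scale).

t = 5600/100 = 56; the t ≤ 66 branch applies.
G = 99.47·ln 56 − 161.1 = 99.47·4.0254 − 161.1 = 239.302.
Rounded: 239.

239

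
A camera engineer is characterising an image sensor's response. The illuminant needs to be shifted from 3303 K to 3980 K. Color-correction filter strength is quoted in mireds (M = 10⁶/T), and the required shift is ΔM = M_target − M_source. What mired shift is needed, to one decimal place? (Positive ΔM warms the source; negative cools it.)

-51.5 mireds

M_source = 10⁶/3303 = 302.755; M_target = 10⁶/3980 = 251.256.
ΔM = 251.256 − 302.755 = -51.499 → -51.5 mireds, a cooling shift.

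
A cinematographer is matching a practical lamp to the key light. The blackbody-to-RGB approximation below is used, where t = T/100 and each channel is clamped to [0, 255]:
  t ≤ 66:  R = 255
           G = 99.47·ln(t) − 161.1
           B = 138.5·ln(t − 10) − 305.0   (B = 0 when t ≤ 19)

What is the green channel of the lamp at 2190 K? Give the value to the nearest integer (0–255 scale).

146

t = 2190/100 = 21.9; the t ≤ 66 branch applies.
G = 99.47·ln 21.9 − 161.1 = 99.47·3.0865 − 161.1 = 145.913.
Rounded: 146.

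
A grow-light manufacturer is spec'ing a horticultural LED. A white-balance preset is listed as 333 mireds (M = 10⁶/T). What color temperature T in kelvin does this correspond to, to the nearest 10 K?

T = 10⁶ / 333 = 3003.00 K → 3000 K.

3000 K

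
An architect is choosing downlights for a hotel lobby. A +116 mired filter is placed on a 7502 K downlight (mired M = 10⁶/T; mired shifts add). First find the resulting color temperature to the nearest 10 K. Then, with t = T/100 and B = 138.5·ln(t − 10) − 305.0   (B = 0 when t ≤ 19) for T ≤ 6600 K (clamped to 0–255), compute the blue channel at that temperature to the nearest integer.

M_in = 10⁶/7502 = 133.30; M_out = 133.30 + (+116) = 249.30.
T_out = 10⁶/249.30 = 4011.3 K → 4010 K; t = 40.1.
B = 138.5·ln(40.1 − 10) − 305.0 = 138.5·ln 30.1 − 305.0 = 138.5·3.4045 − 305.0 = 166.527.
Rounded: 167.

167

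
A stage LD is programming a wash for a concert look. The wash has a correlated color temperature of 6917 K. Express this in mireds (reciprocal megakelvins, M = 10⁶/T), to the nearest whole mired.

M = 10⁶ / 6917 = 144.571 → 145 mireds.

145 mireds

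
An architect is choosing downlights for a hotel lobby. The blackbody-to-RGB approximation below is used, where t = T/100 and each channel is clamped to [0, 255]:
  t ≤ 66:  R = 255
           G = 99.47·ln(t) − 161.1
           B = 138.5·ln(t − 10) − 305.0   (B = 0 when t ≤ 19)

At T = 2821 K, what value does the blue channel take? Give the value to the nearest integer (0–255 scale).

97

t = 2821/100 = 28.21; the t ≤ 66 branch applies.
B = 138.5·ln(28.21 − 10) − 305.0 = 138.5·ln 18.21 − 305.0 = 138.5·2.9020 − 305.0 = 96.923.
Rounded: 97.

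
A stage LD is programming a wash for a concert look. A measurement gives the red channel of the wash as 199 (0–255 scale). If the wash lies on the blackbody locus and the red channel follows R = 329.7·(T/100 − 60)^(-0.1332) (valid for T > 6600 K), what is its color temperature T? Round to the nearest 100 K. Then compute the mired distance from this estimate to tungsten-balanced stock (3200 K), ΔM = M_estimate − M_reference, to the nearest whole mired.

(t − 60)^(-0.1332) = 199/329.7 = 0.60358.
t − 60 = 0.60358^(1/-0.1332) = 0.60358^(-7.508) = 44.273, so t = 104.273.
T = 100·t = 10427 K → 10400 K to the nearest 100 K.
M_estimate = 10⁶/10400 = 96.15; M_reference = 10⁶/3200 = 312.50.
ΔM = 96.15 − 312.50 = -216.35 → -216 mireds.

-216 mireds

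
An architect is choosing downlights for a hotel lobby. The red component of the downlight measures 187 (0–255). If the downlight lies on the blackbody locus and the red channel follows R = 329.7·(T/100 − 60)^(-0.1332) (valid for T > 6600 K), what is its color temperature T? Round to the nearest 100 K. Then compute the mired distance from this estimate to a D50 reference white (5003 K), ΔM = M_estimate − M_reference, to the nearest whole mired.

-124 mireds

(t − 60)^(-0.1332) = 187/329.7 = 0.56718.
t − 60 = 0.56718^(1/-0.1332) = 0.56718^(-7.508) = 70.620, so t = 130.620.
T = 100·t = 13062 K → 13100 K to the nearest 100 K.
M_estimate = 10⁶/13100 = 76.34; M_reference = 10⁶/5003 = 199.88.
ΔM = 76.34 − 199.88 = -123.54 → -124 mireds.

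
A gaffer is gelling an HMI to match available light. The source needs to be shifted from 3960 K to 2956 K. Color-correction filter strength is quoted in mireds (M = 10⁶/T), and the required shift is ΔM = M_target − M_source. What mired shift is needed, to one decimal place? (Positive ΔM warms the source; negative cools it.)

M_source = 10⁶/3960 = 252.525; M_target = 10⁶/2956 = 338.295.
ΔM = 338.295 − 252.525 = 85.770 → +85.8 mireds, a warming shift.

+85.8 mireds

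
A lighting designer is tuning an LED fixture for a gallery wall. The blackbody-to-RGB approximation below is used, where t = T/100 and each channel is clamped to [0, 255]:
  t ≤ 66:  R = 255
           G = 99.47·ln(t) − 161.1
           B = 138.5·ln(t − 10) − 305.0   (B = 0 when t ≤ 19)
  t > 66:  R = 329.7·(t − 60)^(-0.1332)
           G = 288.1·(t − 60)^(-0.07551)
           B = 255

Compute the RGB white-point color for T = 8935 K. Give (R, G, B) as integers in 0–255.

(210, 223, 255)

t = 8935/100 = 89.35; the t > 66 branch applies.
R = 329.7·(89.35 − 60)^(-0.1332) = 329.7·29.35^(-0.1332) = 329.7·0.63755 = 210.200.
G = 288.1·(89.35 − 60)^(-0.07551) = 288.1·29.35^(-0.07551) = 288.1·0.77478 = 223.215.
B = 255 by definition for t > 66.
Rounded: (210, 223, 255).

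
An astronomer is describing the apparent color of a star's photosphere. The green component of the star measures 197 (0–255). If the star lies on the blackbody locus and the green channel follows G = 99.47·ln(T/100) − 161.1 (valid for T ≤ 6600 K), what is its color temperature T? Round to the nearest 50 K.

3650 K

ln t = (197 + 161.1) / 99.47 = 3.6001.
t = e^3.6001 = 36.601.
T = 100·t = 3660 K → 3650 K to the nearest 50 K.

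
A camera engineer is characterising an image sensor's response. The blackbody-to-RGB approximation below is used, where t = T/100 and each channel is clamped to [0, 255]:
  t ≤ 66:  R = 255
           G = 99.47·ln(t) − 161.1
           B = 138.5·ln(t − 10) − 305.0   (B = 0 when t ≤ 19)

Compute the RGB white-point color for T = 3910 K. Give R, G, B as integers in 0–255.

R=255, G=204, B=162

t = 3910/100 = 39.1; the t ≤ 66 branch applies.
R = 255 by definition for t ≤ 66.
G = 99.47·ln 39.1 − 161.1 = 99.47·3.6661 − 161.1 = 203.569.
B = 138.5·ln(39.1 − 10) − 305.0 = 138.5·ln 29.1 − 305.0 = 138.5·3.3707 − 305.0 = 161.847.
Rounded: (255, 204, 162).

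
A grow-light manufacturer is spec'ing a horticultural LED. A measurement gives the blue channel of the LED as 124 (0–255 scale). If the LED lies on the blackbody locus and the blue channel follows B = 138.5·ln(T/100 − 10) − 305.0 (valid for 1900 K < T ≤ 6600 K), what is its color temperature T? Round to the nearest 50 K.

3200 K

ln(t − 10) = (124 + 305.0) / 138.5 = 3.0975.
t − 10 = e^3.0975 = 22.142, so t = 32.142.
T = 100·t = 3214 K → 3200 K to the nearest 50 K.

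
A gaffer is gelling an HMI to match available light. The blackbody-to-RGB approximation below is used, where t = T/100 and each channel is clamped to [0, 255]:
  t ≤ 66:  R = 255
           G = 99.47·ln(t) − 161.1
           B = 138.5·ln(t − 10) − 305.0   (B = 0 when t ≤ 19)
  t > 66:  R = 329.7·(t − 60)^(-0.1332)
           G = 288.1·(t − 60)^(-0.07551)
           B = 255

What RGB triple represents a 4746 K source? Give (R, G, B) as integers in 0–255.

(255, 223, 197)

t = 4746/100 = 47.46; the t ≤ 66 branch applies.
R = 255 by definition for t ≤ 66.
G = 99.47·ln 47.46 − 161.1 = 99.47·3.8599 − 161.1 = 222.843.
B = 138.5·ln(47.46 − 10) − 305.0 = 138.5·ln 37.46 − 305.0 = 138.5·3.6233 − 305.0 = 196.823.
Rounded: (255, 223, 197).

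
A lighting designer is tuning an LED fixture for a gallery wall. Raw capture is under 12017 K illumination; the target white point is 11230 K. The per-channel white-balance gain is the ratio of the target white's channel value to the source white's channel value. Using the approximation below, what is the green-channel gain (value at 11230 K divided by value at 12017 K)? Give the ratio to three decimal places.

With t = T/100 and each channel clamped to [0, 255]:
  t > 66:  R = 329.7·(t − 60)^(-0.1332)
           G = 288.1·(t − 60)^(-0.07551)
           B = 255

1.011

At 12017 K (t = 120.17):
  G = 288.1·(120.17 − 60)^(-0.07551) = 288.1·60.17^(-0.07551) = 288.1·0.73390 = 211.438.
At 11230 K (t = 112.3):
  G = 288.1·(112.3 − 60)^(-0.07551) = 288.1·52.3^(-0.07551) = 288.1·0.74171 = 213.688.
Gain = 213.688 / 211.438 = 1.0106 → 1.011.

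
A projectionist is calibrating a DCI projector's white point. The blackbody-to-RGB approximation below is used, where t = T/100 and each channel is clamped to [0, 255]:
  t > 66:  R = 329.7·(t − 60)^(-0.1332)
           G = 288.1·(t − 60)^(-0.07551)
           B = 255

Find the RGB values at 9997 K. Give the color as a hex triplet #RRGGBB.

#CADAFF

t = 9997/100 = 99.97; the t > 66 branch applies.
R = 329.7·(99.97 − 60)^(-0.1332) = 329.7·39.97^(-0.1332) = 329.7·0.61186 = 201.729.
G = 288.1·(99.97 − 60)^(-0.07551) = 288.1·39.97^(-0.07551) = 288.1·0.75693 = 218.070.
B = 255 by definition for t > 66.
Rounded: (202, 218, 255).
In hex: #CADAFF.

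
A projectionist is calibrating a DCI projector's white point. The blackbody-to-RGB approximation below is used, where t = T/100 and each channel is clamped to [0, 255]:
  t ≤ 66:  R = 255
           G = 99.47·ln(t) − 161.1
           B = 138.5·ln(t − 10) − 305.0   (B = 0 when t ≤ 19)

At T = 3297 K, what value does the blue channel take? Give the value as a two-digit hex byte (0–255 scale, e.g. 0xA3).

t = 3297/100 = 32.97; the t ≤ 66 branch applies.
B = 138.5·ln(32.97 − 10) − 305.0 = 138.5·ln 22.97 − 305.0 = 138.5·3.1342 − 305.0 = 129.085.
Rounded: 129; in hex, 0x81.

0x81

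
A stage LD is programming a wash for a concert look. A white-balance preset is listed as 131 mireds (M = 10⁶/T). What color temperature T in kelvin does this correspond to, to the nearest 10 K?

T = 10⁶ / 131 = 7633.59 K → 7630 K.

7630 K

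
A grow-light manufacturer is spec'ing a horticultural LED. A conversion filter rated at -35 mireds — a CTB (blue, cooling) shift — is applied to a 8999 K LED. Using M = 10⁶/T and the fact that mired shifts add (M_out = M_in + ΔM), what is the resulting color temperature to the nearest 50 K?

M_in = 10⁶/8999 = 111.12 mireds.
M_out = 111.12 + (-35) = 76.12 mireds.
T_out = 10⁶/76.12 = 13136.6 K → 13150 K.

13150 K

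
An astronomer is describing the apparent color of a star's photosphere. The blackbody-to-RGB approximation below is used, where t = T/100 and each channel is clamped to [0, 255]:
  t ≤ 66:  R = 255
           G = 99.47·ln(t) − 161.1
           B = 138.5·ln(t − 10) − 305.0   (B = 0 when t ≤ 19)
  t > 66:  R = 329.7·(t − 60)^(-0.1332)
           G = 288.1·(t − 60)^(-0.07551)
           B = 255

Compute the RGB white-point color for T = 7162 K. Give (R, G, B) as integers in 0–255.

(238, 239, 255)

t = 7162/100 = 71.62; the t > 66 branch applies.
R = 329.7·(71.62 − 60)^(-0.1332) = 329.7·11.62^(-0.1332) = 329.7·0.72130 = 237.812.
G = 288.1·(71.62 − 60)^(-0.07551) = 288.1·11.62^(-0.07551) = 288.1·0.83093 = 239.392.
B = 255 by definition for t > 66.
Rounded: (238, 239, 255).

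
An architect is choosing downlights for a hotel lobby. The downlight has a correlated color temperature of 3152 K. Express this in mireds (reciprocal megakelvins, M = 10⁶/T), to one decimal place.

317.3 mireds

M = 10⁶ / 3152 = 317.259 → 317.3 mireds.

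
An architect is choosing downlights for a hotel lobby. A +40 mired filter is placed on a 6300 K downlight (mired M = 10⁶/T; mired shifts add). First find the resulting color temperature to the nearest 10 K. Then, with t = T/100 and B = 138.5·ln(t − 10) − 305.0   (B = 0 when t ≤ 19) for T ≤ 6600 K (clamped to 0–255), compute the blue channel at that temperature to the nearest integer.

M_in = 10⁶/6300 = 158.73; M_out = 158.73 + (+40) = 198.73.
T_out = 10⁶/198.73 = 5031.9 K → 5030 K; t = 50.3.
B = 138.5·ln(50.3 − 10) − 305.0 = 138.5·ln 40.3 − 305.0 = 138.5·3.6964 − 305.0 = 206.945.
Rounded: 207.

207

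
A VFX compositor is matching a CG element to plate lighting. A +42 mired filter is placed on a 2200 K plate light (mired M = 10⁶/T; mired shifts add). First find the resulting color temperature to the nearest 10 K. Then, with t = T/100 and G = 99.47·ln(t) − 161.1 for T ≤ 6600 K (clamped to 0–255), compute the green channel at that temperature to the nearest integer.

137

M_in = 10⁶/2200 = 454.55; M_out = 454.55 + (+42) = 496.55.
T_out = 10⁶/496.55 = 2013.9 K → 2010 K; t = 20.1.
G = 99.47·ln 20.1 − 161.1 = 99.47·3.0007 − 161.1 = 137.382.
Rounded: 137.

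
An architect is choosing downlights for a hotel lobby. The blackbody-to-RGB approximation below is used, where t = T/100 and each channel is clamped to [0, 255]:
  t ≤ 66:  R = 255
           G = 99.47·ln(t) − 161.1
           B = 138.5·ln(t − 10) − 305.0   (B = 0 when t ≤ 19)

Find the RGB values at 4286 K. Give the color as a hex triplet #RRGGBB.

#FFD5B3

t = 4286/100 = 42.86; the t ≤ 66 branch applies.
R = 255 by definition for t ≤ 66.
G = 99.47·ln 42.86 − 161.1 = 99.47·3.7579 − 161.1 = 212.702.
B = 138.5·ln(42.86 − 10) − 305.0 = 138.5·ln 32.86 − 305.0 = 138.5·3.4923 − 305.0 = 178.677.
Rounded: (255, 213, 179).
In hex: #FFD5B3.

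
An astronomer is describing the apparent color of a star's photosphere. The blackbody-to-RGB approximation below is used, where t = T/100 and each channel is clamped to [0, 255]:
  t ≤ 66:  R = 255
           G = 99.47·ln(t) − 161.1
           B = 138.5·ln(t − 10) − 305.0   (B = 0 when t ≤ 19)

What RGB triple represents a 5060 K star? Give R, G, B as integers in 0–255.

t = 5060/100 = 50.6; the t ≤ 66 branch applies.
R = 255 by definition for t ≤ 66.
G = 99.47·ln 50.6 − 161.1 = 99.47·3.9240 − 161.1 = 229.215.
B = 138.5·ln(50.6 − 10) − 305.0 = 138.5·ln 40.6 − 305.0 = 138.5·3.7038 − 305.0 = 207.972.
Rounded: (255, 229, 208).

R=255, G=229, B=208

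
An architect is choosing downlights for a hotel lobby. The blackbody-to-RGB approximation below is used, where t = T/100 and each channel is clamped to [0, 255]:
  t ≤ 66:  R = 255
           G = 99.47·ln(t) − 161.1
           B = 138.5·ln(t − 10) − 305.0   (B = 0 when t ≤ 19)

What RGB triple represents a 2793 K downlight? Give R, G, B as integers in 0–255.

R=255, G=170, B=95

t = 2793/100 = 27.93; the t ≤ 66 branch applies.
R = 255 by definition for t ≤ 66.
G = 99.47·ln 27.93 − 161.1 = 99.47·3.3297 − 161.1 = 170.105.
B = 138.5·ln(27.93 − 10) − 305.0 = 138.5·ln 17.93 − 305.0 = 138.5·2.8865 − 305.0 = 94.777.
Rounded: (255, 170, 95).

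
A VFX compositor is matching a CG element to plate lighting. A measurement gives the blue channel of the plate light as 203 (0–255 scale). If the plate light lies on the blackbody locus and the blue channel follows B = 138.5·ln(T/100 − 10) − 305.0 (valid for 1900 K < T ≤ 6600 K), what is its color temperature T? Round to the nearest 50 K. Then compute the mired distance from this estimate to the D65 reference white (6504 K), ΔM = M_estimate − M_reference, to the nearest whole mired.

+50 mireds

ln(t − 10) = (203 + 305.0) / 138.5 = 3.6679.
t − 10 = e^3.6679 = 39.168, so t = 49.168.
T = 100·t = 4917 K → 4900 K to the nearest 50 K.
M_estimate = 10⁶/4900 = 204.08; M_reference = 10⁶/6504 = 153.75.
ΔM = 204.08 − 153.75 = 50.33 → +50 mireds.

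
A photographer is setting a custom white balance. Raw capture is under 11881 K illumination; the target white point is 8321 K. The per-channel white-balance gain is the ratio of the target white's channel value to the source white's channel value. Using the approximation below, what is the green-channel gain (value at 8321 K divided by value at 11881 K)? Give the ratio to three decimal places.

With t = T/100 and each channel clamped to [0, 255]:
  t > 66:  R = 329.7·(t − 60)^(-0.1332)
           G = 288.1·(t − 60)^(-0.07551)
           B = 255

1.073

At 11881 K (t = 118.81):
  G = 288.1·(118.81 − 60)^(-0.07551) = 288.1·58.81^(-0.07551) = 288.1·0.73517 = 211.803.
At 8321 K (t = 83.21):
  G = 288.1·(83.21 − 60)^(-0.07551) = 288.1·23.21^(-0.07551) = 288.1·0.78864 = 227.207.
Gain = 227.207 / 211.803 = 1.0727 → 1.073.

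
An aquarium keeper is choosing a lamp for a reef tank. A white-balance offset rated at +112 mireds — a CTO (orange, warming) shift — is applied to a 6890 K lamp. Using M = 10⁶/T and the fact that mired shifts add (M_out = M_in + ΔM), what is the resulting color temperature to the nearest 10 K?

M_in = 10⁶/6890 = 145.14 mireds.
M_out = 145.14 + (+112) = 257.14 mireds.
T_out = 10⁶/257.14 = 3889.0 K → 3890 K.

3890 K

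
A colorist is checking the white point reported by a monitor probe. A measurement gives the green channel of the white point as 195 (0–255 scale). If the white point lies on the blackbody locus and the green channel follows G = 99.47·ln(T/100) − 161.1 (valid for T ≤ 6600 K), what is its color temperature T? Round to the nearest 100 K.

ln t = (195 + 161.1) / 99.47 = 3.5800.
t = e^3.5800 = 35.873.
T = 100·t = 3587 K → 3600 K to the nearest 100 K.

3600 K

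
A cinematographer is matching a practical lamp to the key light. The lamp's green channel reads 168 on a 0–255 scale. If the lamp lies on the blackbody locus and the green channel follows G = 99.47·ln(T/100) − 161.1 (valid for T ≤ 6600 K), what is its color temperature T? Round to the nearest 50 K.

2750 K

ln t = (168 + 161.1) / 99.47 = 3.3085.
t = e^3.3085 = 27.345.
T = 100·t = 2735 K → 2750 K to the nearest 50 K.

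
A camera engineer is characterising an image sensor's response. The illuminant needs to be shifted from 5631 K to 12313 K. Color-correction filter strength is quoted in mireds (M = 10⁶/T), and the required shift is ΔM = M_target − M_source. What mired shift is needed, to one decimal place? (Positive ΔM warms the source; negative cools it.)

M_source = 10⁶/5631 = 177.588; M_target = 10⁶/12313 = 81.215.
ΔM = 81.215 − 177.588 = -96.373 → -96.4 mireds, a cooling shift.

-96.4 mireds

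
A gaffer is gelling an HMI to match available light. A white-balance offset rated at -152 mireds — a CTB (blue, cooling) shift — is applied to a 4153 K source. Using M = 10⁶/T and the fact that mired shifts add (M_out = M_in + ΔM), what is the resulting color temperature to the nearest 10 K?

M_in = 10⁶/4153 = 240.79 mireds.
M_out = 240.79 + (-152) = 88.79 mireds.
T_out = 10⁶/88.79 = 11262.6 K → 11260 K.

11260 K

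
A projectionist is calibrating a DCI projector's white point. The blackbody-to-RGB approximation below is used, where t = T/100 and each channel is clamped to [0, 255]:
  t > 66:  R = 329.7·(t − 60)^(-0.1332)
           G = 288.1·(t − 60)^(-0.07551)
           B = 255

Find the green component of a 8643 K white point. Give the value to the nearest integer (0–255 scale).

t = 8643/100 = 86.43; the t > 66 branch applies.
G = 288.1·(86.43 − 60)^(-0.07551) = 288.1·26.43^(-0.07551) = 288.1·0.78094 = 224.989.
Rounded: 225.

225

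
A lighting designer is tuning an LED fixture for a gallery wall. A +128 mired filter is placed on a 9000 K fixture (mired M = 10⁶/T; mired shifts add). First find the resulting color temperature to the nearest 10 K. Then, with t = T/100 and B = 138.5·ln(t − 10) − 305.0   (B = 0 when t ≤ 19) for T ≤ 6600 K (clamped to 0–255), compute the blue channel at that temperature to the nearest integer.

M_in = 10⁶/9000 = 111.11; M_out = 111.11 + (+128) = 239.11.
T_out = 10⁶/239.11 = 4182.2 K → 4180 K; t = 41.8.
B = 138.5·ln(41.8 − 10) − 305.0 = 138.5·ln 31.8 − 305.0 = 138.5·3.4595 − 305.0 = 174.136.
Rounded: 174.

174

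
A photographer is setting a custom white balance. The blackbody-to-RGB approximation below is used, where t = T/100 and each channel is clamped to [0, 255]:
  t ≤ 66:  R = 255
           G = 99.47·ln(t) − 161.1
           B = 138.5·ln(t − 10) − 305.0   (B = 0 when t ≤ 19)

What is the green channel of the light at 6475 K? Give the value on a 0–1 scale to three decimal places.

0.995

t = 6475/100 = 64.75; the t ≤ 66 branch applies.
G = 99.47·ln 64.75 − 161.1 = 99.47·4.1705 − 161.1 = 253.743.
On a 0–1 scale: 253.743/255 = 0.9951 → 0.995.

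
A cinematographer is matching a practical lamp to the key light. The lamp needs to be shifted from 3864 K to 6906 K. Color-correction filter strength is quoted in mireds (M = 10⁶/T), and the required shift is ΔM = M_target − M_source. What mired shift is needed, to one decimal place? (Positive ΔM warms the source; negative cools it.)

-114.0 mireds

M_source = 10⁶/3864 = 258.799; M_target = 10⁶/6906 = 144.802.
ΔM = 144.802 − 258.799 = -113.998 → -114.0 mireds, a cooling shift.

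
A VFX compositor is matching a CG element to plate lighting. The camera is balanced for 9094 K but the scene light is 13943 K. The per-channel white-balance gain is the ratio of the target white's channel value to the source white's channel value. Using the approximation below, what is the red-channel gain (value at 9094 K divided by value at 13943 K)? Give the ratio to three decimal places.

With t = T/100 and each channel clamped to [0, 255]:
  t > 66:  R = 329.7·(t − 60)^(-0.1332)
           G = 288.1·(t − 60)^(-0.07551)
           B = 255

1.134

At 13943 K (t = 139.43):
  R = 329.7·(139.43 − 60)^(-0.1332) = 329.7·79.43^(-0.1332) = 329.7·0.55837 = 184.095.
At 9094 K (t = 90.94):
  R = 329.7·(90.94 − 60)^(-0.1332) = 329.7·30.94^(-0.1332) = 329.7·0.63309 = 208.728.
Gain = 208.728 / 184.095 = 1.1338 → 1.134.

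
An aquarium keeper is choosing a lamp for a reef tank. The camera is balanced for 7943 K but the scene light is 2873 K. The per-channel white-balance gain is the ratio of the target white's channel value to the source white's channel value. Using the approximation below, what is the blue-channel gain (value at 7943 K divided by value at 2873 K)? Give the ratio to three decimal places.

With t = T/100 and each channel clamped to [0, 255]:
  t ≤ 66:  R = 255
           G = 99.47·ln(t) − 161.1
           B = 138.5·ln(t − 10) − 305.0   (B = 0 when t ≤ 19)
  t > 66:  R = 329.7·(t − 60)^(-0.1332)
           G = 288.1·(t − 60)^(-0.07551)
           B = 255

At 2873 K (t = 28.73):
  B = 138.5·ln(28.73 − 10) − 305.0 = 138.5·ln 18.73 − 305.0 = 138.5·2.9301 − 305.0 = 100.823.
At 7943 K (t = 79.43):
  B = 255 by definition for t > 66.
Gain = 255.000 / 100.823 = 2.5292 → 2.529.

2.529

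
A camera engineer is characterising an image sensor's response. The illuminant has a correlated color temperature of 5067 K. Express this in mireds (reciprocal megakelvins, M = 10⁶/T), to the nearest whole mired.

M = 10⁶ / 5067 = 197.355 → 197 mireds.

197 mireds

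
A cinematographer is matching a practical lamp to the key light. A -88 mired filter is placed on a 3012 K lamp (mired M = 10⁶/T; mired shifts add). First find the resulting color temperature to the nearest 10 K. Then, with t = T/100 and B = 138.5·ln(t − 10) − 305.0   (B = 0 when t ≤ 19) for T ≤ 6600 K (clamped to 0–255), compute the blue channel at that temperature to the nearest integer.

171

M_in = 10⁶/3012 = 332.01; M_out = 332.01 + (-88) = 244.01.
T_out = 10⁶/244.01 = 4098.3 K → 4100 K; t = 41.
B = 138.5·ln(41 − 10) − 305.0 = 138.5·ln 31 − 305.0 = 138.5·3.4340 − 305.0 = 170.607.
Rounded: 171.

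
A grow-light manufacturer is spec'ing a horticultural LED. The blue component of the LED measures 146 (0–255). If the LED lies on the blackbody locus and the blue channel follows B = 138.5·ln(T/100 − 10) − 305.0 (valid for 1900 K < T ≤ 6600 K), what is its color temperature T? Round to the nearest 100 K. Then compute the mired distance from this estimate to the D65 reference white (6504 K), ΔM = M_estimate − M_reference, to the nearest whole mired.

+124 mireds

ln(t − 10) = (146 + 305.0) / 138.5 = 3.2563.
t − 10 = e^3.2563 = 25.954, so t = 35.954.
T = 100·t = 3595 K → 3600 K to the nearest 100 K.
M_estimate = 10⁶/3600 = 277.78; M_reference = 10⁶/6504 = 153.75.
ΔM = 277.78 − 153.75 = 124.03 → +124 mireds.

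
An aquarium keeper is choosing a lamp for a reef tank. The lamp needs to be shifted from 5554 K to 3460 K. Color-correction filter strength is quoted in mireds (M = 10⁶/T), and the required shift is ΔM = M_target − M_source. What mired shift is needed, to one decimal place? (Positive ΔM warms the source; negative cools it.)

+109.0 mireds

M_source = 10⁶/5554 = 180.050; M_target = 10⁶/3460 = 289.017.
ΔM = 289.017 − 180.050 = 108.967 → +109.0 mireds, a warming shift.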